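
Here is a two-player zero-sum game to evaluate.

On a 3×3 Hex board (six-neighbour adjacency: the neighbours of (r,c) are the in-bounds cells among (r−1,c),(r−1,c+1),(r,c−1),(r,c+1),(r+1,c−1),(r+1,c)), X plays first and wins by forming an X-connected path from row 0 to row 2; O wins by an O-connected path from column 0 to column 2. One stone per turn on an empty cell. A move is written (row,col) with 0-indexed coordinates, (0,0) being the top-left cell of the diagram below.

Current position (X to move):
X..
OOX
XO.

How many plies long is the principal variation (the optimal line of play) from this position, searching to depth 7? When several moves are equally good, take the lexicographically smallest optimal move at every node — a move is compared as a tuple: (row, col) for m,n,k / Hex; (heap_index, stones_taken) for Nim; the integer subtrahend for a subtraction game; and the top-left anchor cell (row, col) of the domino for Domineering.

[X../OOX/XO.] X move#1: (0,1):-1/XX./OOX/XO.*, (0,2):-1/X.X/OOX/XO., (2,2):-1/X../OOX/XOX
[XX./OOX/XO.] O move#2: (0,2):+1/XXO/OOX/XO.*, (2,2):+1/XX./OOX/XOO
[XXO/OOX/XO.] end (terminal -1, X#3); searched X../OOX/XO. to 7

PV length from [X../OOX/XO.]: 2 plies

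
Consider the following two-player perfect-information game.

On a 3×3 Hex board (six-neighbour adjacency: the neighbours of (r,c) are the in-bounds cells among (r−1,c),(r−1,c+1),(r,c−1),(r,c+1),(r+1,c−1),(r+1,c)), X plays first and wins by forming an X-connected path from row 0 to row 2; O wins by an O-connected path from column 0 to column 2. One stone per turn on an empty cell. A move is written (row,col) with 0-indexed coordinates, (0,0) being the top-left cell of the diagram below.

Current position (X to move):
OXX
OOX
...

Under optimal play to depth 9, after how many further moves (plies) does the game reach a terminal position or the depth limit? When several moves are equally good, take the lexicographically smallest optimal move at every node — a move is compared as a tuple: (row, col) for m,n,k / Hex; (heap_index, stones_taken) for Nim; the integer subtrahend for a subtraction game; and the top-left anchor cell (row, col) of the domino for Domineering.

PV length from [OXX/OOX/...]: 3 plies

p1 X@[OXX/OOX/...]: (2,0)[OXX/OOX/X..]+1* (2,1)[OXX/OOX/.X.]+1 (2,2)[OXX/OOX/..X]+1
p2 O@[OXX/OOX/X..]: (2,1)[OXX/OOX/XO.]-1* (2,2)[OXX/OOX/X.O]-1
p3 X@[OXX/OOX/XO.]: (2,2)[OXX/OOX/XOX]+1*
p4 O@[OXX/OOX/XOX] terminal -1; root [OXX/OOX/...] d9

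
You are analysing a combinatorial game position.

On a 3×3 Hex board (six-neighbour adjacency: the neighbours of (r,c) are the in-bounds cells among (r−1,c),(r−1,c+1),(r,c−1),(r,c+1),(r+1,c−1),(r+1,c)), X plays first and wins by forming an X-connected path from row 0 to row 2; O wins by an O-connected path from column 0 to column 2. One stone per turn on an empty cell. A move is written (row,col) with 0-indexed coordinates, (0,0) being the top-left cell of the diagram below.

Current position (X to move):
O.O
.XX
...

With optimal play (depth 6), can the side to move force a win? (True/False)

X winning at [O.O/.XX/...]: True

ply 1, X at O.O/.XX/... | (0,1)=+1→OXO/.XX/...*; (1,0)=-1→O.O/XXX/...; (2,0)=-1→O.O/.XX/X..; (2,1)=-1→O.O/.XX/.X.; (2,2)=-1→O.O/.XX/..X
ply 2, O at OXO/.XX/... | (1,0)=-1→OXO/OXX/...*; (2,0)=-1→OXO/.XX/O..; (2,1)=-1→OXO/.XX/.O.; (2,2)=-1→OXO/.XX/..O
ply 3, X at OXO/OXX/... | (2,0)=+1→OXO/OXX/X..*; (2,1)=+1→OXO/OXX/.X.; (2,2)=+1→OXO/OXX/..X
ply 4: OXO/OXX/X.. is terminal -1 (O); from O.O/.XX/... depth 6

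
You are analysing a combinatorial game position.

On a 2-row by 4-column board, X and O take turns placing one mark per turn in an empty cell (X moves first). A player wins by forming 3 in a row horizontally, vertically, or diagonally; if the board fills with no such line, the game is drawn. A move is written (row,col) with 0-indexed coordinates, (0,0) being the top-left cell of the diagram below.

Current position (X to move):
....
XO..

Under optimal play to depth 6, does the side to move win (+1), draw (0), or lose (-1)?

[..../XO..] X move#1: (0,0):+0/X.../XO..*, (0,1):+0/.X../XO.., (0,2):+0/..X./XO.., (0,3):+0/...X/XO.., (1,2):+0/..../XOX., (1,3):+0/..../XO.X
[X.../XO..] O move#2: (0,1):+0/XO../XO..*, (0,2):+0/X.O./XO.., (0,3):+0/X..O/XO.., (1,2):+0/X.../XOO., (1,3):+0/X.../XO.O
[XO../XO..] X move#3: (0,2):+0/XOX./XO..*, (0,3):+0/XO.X/XO.., (1,2):+0/XO../XOX., (1,3):+0/XO../XO.X
[XOX./XO..] O move#4: (0,3):+0/XOXO/XO..*, (1,2):+0/XOX./XOO., (1,3):+0/XOX./XO.O
[XOXO/XO..] X move#5: (1,2):+0/XOXO/XOX.*, (1,3):+0/XOXO/XO.X
[XOXO/XOX.] O move#6: (1,3):+0/XOXO/XOXO*
[XOXO/XOXO] end (terminal +0, X#7); searched ..../XO.. to 6

value(..../XO.., X) = 0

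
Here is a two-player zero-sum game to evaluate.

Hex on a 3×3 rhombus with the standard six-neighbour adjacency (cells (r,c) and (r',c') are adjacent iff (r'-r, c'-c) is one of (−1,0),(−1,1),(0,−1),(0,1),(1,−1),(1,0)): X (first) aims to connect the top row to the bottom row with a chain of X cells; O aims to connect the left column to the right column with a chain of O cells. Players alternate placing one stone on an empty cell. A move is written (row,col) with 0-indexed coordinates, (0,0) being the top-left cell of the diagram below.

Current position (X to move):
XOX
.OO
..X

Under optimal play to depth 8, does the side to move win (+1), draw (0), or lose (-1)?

value(XOX/.OO/..X, X) = -1

p1 X@[XOX/.OO/..X]: (1,0)[XOX/XOO/..X]-1* (2,0)[XOX/.OO/X.X]-1 (2,1)[XOX/.OO/.XX]-1
p2 O@[XOX/XOO/..X]: (2,0)[XOX/XOO/O.X]+1* (2,1)[XOX/XOO/.OX]-1
p3 X@[XOX/XOO/O.X] terminal -1; root [XOX/.OO/..X] d8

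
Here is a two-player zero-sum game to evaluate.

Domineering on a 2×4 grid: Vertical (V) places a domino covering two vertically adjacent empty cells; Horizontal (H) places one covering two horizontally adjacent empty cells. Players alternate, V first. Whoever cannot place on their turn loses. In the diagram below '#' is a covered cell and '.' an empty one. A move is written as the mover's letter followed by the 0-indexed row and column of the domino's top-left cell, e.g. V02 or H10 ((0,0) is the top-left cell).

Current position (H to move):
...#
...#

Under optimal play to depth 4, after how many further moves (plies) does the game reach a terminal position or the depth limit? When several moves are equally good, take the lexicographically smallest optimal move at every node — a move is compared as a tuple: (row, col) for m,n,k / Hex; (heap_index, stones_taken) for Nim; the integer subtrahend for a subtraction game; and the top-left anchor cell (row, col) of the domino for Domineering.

PV length from [...#/...#]: 3 plies

[...#/...#] H move#1: H00:+1/##.#/...#*, H01:+1/.###/...#, H10:+1/...#/##.#, H11:+1/...#/.###
[##.#/...#] V move#2: V02:-1/####/..##*
[####/..##] H move#3: H10:+1/####/####*
[####/####] end (terminal -1, V#4); searched ...#/...# to 4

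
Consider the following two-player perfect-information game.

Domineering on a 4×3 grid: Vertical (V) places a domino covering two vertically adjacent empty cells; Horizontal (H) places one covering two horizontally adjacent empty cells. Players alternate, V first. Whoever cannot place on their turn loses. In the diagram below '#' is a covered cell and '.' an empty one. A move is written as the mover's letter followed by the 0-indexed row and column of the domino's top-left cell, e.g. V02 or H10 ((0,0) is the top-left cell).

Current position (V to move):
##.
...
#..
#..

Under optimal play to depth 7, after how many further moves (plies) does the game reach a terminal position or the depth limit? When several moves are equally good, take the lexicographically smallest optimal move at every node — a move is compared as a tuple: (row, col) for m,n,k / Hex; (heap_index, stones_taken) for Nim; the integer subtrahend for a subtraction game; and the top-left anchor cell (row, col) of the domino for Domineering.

ply 1, V at ##./.../#../#.. | V02=-1→###/..#/#../#..; V11=+1→##./.#./##./#..*; V12=+1→##./..#/#.#/#..; V21=+1→##./.../##./##.; V22=+1→##./.../#.#/#.#
ply 2, H at ##./.#./##./#.. | H31=-1→##./.#./##./###*
ply 3, V at ##./.#./##./### | V02=+1→###/.##/##./###*; V12=+1→##./.##/###/###
ply 4: ###/.##/##./### is terminal -1 (H); from ##./.../#../#.. depth 7

PV length from [##./.../#../#..]: 3 plies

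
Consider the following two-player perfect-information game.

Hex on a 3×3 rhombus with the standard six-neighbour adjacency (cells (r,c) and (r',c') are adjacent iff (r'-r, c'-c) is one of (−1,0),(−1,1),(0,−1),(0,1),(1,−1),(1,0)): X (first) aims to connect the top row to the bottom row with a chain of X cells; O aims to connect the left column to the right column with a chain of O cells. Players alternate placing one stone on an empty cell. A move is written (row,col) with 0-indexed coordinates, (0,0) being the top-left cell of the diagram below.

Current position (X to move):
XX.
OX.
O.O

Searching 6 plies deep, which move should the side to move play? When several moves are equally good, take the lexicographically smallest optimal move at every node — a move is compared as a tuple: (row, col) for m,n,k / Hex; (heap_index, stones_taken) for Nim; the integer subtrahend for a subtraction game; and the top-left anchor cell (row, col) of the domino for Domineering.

[XX./OX./O.O] X move#1: (0,2):-1/XXX/OX./O.O, (1,2):-1/XX./OXX/O.O, (2,1):+1/XX./OX./OXO*
[XX./OX./OXO] end (terminal -1, O#2); searched XX./OX./O.O to 6

X's best at [XX./OX./O.O]: (2,1)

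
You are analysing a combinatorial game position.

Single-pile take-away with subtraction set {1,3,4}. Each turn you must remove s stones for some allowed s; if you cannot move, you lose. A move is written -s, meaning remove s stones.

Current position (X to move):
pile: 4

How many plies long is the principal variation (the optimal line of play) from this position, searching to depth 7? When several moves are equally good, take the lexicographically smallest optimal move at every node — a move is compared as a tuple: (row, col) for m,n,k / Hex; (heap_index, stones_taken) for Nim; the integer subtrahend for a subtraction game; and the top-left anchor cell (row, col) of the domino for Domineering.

ply 1, X at 4 | -1=-1→3; -3=-1→1; -4=+1→0*
ply 2: 0 is terminal -1 (O); from 4 depth 7

PV length from [4]: 1 ply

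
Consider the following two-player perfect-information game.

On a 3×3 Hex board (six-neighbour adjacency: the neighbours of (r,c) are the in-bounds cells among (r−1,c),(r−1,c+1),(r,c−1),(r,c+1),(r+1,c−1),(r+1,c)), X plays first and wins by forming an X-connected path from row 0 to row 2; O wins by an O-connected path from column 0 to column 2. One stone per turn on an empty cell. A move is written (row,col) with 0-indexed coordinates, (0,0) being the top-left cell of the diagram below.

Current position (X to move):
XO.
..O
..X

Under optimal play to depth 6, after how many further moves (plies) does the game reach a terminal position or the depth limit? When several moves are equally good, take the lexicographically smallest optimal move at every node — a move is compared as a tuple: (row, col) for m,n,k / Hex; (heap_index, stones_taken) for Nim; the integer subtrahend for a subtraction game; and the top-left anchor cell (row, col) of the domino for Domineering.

PV length from [XO./..O/..X]: 5 plies

p1 X@[XO./..O/..X]: (0,2)[XOX/..O/..X]-1 (1,0)[XO./X.O/..X]-1 (1,1)[XO./.XO/..X]+1* (2,0)[XO./..O/X.X]-1 (2,1)[XO./..O/.XX]-1
p2 O@[XO./.XO/..X]: (0,2)[XOO/.XO/..X]-1* (1,0)[XO./OXO/..X]-1 (2,0)[XO./.XO/O.X]-1 (2,1)[XO./.XO/.OX]-1
p3 X@[XOO/.XO/..X]: (1,0)[XOO/XXO/..X]+1* (2,0)[XOO/.XO/X.X]-1 (2,1)[XOO/.XO/.XX]-1
p4 O@[XOO/XXO/..X]: (2,0)[XOO/XXO/O.X]-1* (2,1)[XOO/XXO/.OX]-1
p5 X@[XOO/XXO/O.X]: (2,1)[XOO/XXO/OXX]+1*
p6 O@[XOO/XXO/OXX] terminal -1; root [XO./..O/..X] d6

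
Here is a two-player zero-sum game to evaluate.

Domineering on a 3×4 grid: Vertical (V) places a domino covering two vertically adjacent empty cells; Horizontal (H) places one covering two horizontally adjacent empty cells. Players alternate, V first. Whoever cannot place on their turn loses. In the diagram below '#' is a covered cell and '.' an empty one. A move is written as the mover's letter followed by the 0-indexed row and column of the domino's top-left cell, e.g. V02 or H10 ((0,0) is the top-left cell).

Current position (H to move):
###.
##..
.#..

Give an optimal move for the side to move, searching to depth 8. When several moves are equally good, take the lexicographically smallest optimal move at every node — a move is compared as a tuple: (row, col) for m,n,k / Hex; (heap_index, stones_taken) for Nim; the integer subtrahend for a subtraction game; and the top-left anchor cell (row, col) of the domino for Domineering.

p1 H@[###./##../.#..]: H12[###./####/.#..]+1* H22[###./##../.###]-1
p2 V@[###./####/.#..] terminal -1; root [###./##../.#..] d8

H's best at [###./##../.#..]: H12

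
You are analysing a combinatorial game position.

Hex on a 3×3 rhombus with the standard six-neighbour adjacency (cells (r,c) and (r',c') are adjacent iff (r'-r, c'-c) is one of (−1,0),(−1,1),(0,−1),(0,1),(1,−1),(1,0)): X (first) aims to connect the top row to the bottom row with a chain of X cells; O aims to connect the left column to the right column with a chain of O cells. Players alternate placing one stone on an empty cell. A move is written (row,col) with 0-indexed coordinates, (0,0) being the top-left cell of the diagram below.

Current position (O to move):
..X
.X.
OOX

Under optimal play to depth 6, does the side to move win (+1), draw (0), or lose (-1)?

p1 O@[..X/.X./OOX]: (0,0)[O.X/.X./OOX]-1 (0,1)[.OX/.X./OOX]-1 (1,0)[..X/OX./OOX]-1 (1,2)[..X/.XO/OOX]+1*
p2 X@[..X/.XO/OOX] terminal -1; root [..X/.X./OOX] d6

value(..X/.X./OOX, O) = +1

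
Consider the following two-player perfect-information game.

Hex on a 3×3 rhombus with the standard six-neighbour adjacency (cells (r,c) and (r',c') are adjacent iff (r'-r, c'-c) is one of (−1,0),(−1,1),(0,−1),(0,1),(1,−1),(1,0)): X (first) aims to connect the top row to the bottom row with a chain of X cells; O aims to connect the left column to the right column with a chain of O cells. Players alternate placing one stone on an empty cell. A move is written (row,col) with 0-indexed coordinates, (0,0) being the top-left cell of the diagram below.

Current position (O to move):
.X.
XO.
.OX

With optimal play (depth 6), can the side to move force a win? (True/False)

O winning at [.X./XO./.OX]: True

p1 O@[.X./XO./.OX]: (0,0)[OX./XO./.OX]-1 (0,2)[.XO/XO./.OX]-1 (1,2)[.X./XOO/.OX]-1 (2,0)[.X./XO./OOX]+1*
p2 X@[.X./XO./OOX]: (0,0)[XX./XO./OOX]-1* (0,2)[.XX/XO./OOX]-1 (1,2)[.X./XOX/OOX]-1
p3 O@[XX./XO./OOX]: (0,2)[XXO/XO./OOX]+1* (1,2)[XX./XOO/OOX]+1
p4 X@[XXO/XO./OOX] terminal -1; root [.X./XO./.OX] d6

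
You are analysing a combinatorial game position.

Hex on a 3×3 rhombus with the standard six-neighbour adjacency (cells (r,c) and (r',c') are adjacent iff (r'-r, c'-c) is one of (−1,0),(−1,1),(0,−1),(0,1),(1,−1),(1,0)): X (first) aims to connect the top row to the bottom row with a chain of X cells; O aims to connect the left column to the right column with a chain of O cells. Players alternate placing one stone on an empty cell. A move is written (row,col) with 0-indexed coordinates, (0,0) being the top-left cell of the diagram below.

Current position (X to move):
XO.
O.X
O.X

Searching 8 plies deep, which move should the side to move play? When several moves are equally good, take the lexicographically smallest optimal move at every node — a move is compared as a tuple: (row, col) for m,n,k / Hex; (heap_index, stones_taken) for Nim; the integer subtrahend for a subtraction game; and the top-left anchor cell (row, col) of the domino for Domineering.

p1 X@[XO./O.X/O.X]: (0,2)[XOX/O.X/O.X]+1* (1,1)[XO./OXX/O.X]-1 (2,1)[XO./O.X/OXX]-1
p2 O@[XOX/O.X/O.X] terminal -1; root [XO./O.X/O.X] d8

X's best at [XO./O.X/O.X]: (0,2)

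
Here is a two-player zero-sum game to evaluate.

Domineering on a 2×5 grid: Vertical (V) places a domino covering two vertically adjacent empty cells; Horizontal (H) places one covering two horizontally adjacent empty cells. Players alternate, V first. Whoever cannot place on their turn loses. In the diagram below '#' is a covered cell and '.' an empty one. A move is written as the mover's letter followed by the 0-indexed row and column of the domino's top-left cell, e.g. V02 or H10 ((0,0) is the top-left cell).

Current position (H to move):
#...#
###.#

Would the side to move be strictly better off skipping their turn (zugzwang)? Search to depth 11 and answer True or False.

zugzwang(#...#/###.#, H) = False

ply 1, H at #...#/###.# | H01=-1→###.#/###.#; H02=+1→#.###/###.#*
ply 2: #.###/###.# is terminal -1 (V); from #...#/###.# depth 11
if H skipped the turn, V would face:
~ ply 1, V at #...#/###.# | V03=-1→#..##/#####*
~ ply 2, H at #..##/##### | H01=+1→#####/#####*
~ ply 3: #####/##### is terminal -1 (V); from #...#/###.# depth 11
compare (H): move=+1 vs pass=+1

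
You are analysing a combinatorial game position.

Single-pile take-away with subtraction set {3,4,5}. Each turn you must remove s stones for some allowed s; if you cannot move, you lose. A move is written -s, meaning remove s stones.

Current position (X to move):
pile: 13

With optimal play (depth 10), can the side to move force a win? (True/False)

ply 1, X at 13 | -3=+1→10*; -4=+1→9; -5=+1→8
ply 2, O at 10 | -3=-1→7*; -4=-1→6; -5=-1→5
ply 3, X at 7 | -3=-1→4; -4=-1→3; -5=+1→2*
ply 4: 2 is terminal -1 (O); from 13 depth 10

X winning at [13]: True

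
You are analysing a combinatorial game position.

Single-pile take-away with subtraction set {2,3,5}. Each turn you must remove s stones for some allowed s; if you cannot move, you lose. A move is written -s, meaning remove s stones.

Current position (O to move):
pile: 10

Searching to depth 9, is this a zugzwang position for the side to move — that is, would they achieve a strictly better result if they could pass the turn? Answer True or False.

p1 O@[10]: -2[8]+1* -3[7]+1 -5[5]-1
p2 X@[8]: -2[6]-1* -3[5]-1 -5[3]-1
p3 O@[6]: -2[4]-1 -3[3]-1 -5[1]+1*
p4 X@[1] terminal -1; root [10] d9
suppose O passes — search the same position with X to move:
pass> p1 X@[10]: -2[8]+1* -3[7]+1 -5[5]-1
pass> p2 O@[8]: -2[6]-1* -3[5]-1 -5[3]-1
pass> p3 X@[6]: -2[4]-1 -3[3]-1 -5[1]+1*
pass> p4 O@[1] terminal -1; root [10] d9
for O: play +1, pass -1

zugzwang(10, O) = False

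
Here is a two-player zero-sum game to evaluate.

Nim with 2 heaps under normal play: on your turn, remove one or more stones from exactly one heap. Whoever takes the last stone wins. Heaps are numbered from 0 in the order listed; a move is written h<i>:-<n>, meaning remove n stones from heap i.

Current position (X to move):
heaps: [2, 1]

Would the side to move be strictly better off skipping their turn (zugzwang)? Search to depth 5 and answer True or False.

zugzwang((2,1), X) = False

p1 X@[(2,1)]: h0:-1[(1,1)]+1* h0:-2[(0,1)]-1 h1:-1[(2,0)]-1
p2 O@[(1,1)]: h0:-1[(0,1)]-1* h1:-1[(1,0)]-1
p3 X@[(0,1)]: h1:-1[(0,0)]+1*
p4 O@[(0,0)] terminal -1; root [(2,1)] d5
pass branch (O moves first from the same position):
  | p1 O@[(2,1)]: h0:-1[(1,1)]+1* h0:-2[(0,1)]-1 h1:-1[(2,0)]-1
  | p2 X@[(1,1)]: h0:-1[(0,1)]-1* h1:-1[(1,0)]-1
  | p3 O@[(0,1)]: h1:-1[(0,0)]+1*
  | p4 X@[(0,0)] terminal -1; root [(2,1)] d5
X moving scores +1; X passing scores -1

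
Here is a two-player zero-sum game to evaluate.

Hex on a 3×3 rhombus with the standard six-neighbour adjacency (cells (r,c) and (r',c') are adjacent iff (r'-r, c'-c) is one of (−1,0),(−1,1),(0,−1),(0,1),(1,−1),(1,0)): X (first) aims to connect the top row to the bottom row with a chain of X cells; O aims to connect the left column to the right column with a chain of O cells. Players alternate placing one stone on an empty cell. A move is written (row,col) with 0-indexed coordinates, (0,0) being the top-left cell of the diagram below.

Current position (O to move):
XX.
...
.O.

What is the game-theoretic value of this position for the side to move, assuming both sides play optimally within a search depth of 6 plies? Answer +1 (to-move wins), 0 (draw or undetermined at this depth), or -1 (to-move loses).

value(XX./.../.O., O) = +1

[XX./.../.O.] O move#1: (0,2):-1/XXO/.../.O., (1,0):+1/XX./O../.O.*, (1,1):+1/XX./.O./.O., (1,2):-1/XX./..O/.O., (2,0):+1/XX./.../OO., (2,2):-1/XX./.../.OO
[XX./O../.O.] X move#2: (0,2):-1/XXX/O../.O.*, (1,1):-1/XX./OX./.O., (1,2):-1/XX./O.X/.O., (2,0):-1/XX./O../XO., (2,2):-1/XX./O../.OX
[XXX/O../.O.] O move#3: (1,1):+1/XXX/OO./.O.*, (1,2):+1/XXX/O.O/.O., (2,0):+1/XXX/O../OO., (2,2):+1/XXX/O../.OO
[XXX/OO./.O.] X move#4: (1,2):-1/XXX/OOX/.O.*, (2,0):-1/XXX/OO./XO., (2,2):-1/XXX/OO./.OX
[XXX/OOX/.O.] O move#5: (2,0):-1/XXX/OOX/OO., (2,2):+1/XXX/OOX/.OO*
[XXX/OOX/.OO] end (terminal -1, X#6); searched XX./.../.O. to 6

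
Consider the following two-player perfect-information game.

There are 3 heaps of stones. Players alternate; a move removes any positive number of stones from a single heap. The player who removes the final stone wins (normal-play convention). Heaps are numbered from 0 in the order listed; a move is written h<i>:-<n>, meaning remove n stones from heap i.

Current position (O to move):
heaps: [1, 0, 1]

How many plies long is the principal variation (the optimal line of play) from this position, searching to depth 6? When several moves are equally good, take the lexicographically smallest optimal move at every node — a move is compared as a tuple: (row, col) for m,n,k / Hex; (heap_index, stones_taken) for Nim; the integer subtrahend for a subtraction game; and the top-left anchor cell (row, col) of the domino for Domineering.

PV length from [(1,0,1)]: 2 plies

[(1,0,1)] O move#1: h0:-1:-1/(0,0,1)*, h2:-1:-1/(1,0,0)
[(0,0,1)] X move#2: h2:-1:+1/(0,0,0)*
[(0,0,0)] end (terminal -1, O#3); searched (1,0,1) to 6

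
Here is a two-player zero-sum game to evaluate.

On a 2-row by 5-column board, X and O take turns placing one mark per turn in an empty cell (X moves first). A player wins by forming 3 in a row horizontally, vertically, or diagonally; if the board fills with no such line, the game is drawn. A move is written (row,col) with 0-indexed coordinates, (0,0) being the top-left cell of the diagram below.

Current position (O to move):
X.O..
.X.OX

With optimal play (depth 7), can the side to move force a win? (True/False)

O winning at [X.O../.X.OX]: True

p1 O@[X.O../.X.OX]: (0,1)[XOO../.X.OX]+0 (0,3)[X.OO./.X.OX]+1* (0,4)[X.O.O/.X.OX]+0 (1,0)[X.O../OX.OX]+0 (1,2)[X.O../.XOOX]+0
p2 X@[X.OO./.X.OX]: (0,1)[XXOO./.X.OX]-1* (0,4)[X.OOX/.X.OX]-1 (1,0)[X.OO./XX.OX]-1 (1,2)[X.OO./.XXOX]-1
p3 O@[XXOO./.X.OX]: (0,4)[XXOOO/.X.OX]+1* (1,0)[XXOO./OX.OX]+0 (1,2)[XXOO./.XOOX]+0
p4 X@[XXOOO/.X.OX] terminal -1; root [X.O../.X.OX] d7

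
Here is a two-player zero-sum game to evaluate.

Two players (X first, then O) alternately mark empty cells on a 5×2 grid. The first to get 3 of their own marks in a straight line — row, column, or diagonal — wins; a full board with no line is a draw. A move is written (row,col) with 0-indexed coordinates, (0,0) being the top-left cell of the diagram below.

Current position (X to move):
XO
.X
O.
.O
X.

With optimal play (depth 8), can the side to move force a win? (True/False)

X winning at [XO/.X/O./.O/X.]: False

ply 1, X at XO/.X/O./.O/X. | (1,0)=+0→XO/XX/O./.O/X.*; (2,1)=+0→XO/.X/OX/.O/X.; (3,0)=+0→XO/.X/O./XO/X.; (4,1)=+0→XO/.X/O./.O/XX
ply 2, O at XO/XX/O./.O/X. | (2,1)=+0→XO/XX/OO/.O/X.*; (3,0)=+0→XO/XX/O./OO/X.; (4,1)=+0→XO/XX/O./.O/XO
ply 3, X at XO/XX/OO/.O/X. | (3,0)=-1→XO/XX/OO/XO/X.; (4,1)=+0→XO/XX/OO/.O/XX*
ply 4, O at XO/XX/OO/.O/XX | (3,0)=+0→XO/XX/OO/OO/XX*
ply 5: XO/XX/OO/OO/XX is terminal +0 (X); from XO/.X/O./.O/X. depth 8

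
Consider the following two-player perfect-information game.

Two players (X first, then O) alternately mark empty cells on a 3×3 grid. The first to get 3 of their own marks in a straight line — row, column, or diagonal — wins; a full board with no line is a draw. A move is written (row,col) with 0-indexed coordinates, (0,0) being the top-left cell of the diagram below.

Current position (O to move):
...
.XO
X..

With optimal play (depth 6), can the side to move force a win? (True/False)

[.../.XO/X..] O move#1: (0,0):-1/O../.XO/X..*, (0,1):-1/.O./.XO/X.., (0,2):-1/..O/.XO/X.., (1,0):-1/.../OXO/X.., (2,1):-1/.../.XO/XO., (2,2):-1/.../.XO/X.O
[O../.XO/X..] X move#2: (0,1):+1/OX./.XO/X..*, (0,2):+1/O.X/.XO/X.., (1,0):-1/O../XXO/X.., (2,1):+1/O../.XO/XX., (2,2):+1/O../.XO/X.X
[OX./.XO/X..] O move#3: (0,2):-1/OXO/.XO/X..*, (1,0):-1/OX./OXO/X.., (2,1):-1/OX./.XO/XO., (2,2):-1/OX./.XO/X.O
[OXO/.XO/X..] X move#4: (1,0):-1/OXO/XXO/X.., (2,1):+1/OXO/.XO/XX.*, (2,2):+0/OXO/.XO/X.X
[OXO/.XO/XX.] end (terminal -1, O#5); searched .../.XO/X.. to 6

O winning at [.../.XO/X..]: False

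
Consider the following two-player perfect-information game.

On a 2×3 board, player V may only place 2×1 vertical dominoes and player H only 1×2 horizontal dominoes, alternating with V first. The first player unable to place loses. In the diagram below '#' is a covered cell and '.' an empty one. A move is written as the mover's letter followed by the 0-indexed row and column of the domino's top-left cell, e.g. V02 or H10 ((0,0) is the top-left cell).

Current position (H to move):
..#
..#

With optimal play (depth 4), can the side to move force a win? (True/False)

H winning at [..#/..#]: True

p1 H@[..#/..#]: H00[###/..#]+1* H10[..#/###]+1
p2 V@[###/..#] terminal -1; root [..#/..#] d4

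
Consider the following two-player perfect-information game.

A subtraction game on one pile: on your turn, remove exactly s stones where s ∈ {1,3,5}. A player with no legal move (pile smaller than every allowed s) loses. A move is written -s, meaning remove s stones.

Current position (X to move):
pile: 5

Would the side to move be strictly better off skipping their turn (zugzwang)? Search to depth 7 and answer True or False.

ply 1, X at 5 | -1=+1→4*; -3=+1→2; -5=+1→0
ply 2, O at 4 | -1=-1→3*; -3=-1→1
ply 3, X at 3 | -1=+1→2*; -3=+1→0
ply 4, O at 2 | -1=-1→1*
ply 5, X at 1 | -1=+1→0*
ply 6: 0 is terminal -1 (O); from 5 depth 7
pass branch (O moves first from the same position):
  | ply 1, O at 5 | -1=+1→4*; -3=+1→2; -5=+1→0
  | ply 2, X at 4 | -1=-1→3*; -3=-1→1
  | ply 3, O at 3 | -1=+1→2*; -3=+1→0
  | ply 4, X at 2 | -1=-1→1*
  | ply 5, O at 1 | -1=+1→0*
  | ply 6: 0 is terminal -1 (X); from 5 depth 7
X moving scores +1; X passing scores -1

zugzwang(5, X) = False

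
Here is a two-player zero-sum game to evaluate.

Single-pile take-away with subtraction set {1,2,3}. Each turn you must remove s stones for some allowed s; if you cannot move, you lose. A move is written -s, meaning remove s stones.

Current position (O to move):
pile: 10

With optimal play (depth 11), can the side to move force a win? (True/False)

[10] O move#1: -1:-1/9, -2:+1/8*, -3:-1/7
[8] X move#2: -1:-1/7*, -2:-1/6, -3:-1/5
[7] O move#3: -1:-1/6, -2:-1/5, -3:+1/4*
[4] X move#4: -1:-1/3*, -2:-1/2, -3:-1/1
[3] O move#5: -1:-1/2, -2:-1/1, -3:+1/0*
[0] end (terminal -1, X#6); searched 10 to 11

O winning at [10]: True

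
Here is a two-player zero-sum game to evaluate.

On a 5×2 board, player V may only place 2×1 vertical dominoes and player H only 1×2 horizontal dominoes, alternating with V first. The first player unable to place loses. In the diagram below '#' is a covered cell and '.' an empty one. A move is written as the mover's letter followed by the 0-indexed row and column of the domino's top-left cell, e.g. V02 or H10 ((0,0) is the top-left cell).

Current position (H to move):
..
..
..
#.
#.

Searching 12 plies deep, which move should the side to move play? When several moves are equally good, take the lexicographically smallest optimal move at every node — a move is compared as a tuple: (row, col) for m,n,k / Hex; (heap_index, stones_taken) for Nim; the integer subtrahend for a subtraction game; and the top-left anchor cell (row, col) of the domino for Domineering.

p1 H@[../../../#./#.]: H00[##/../../#./#.]-1 H10[../##/../#./#.]+1* H20[../../##/#./#.]-1
p2 V@[../##/../#./#.]: V21[../##/.#/##/#.]-1* V31[../##/../##/##]-1
p3 H@[../##/.#/##/#.]: H00[##/##/.#/##/#.]+1*
p4 V@[##/##/.#/##/#.] terminal -1; root [../../../#./#.] d12

H's best at [../../../#./#.]: H10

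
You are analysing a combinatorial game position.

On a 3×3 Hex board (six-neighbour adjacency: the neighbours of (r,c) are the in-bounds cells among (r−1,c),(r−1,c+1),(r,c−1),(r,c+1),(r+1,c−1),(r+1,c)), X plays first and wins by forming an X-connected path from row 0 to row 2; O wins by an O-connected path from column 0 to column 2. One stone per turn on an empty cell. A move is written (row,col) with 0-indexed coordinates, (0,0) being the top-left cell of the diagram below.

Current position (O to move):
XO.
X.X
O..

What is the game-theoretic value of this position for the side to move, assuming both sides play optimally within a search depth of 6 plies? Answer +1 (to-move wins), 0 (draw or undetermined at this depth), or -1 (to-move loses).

value(XO./X.X/O.., O) = -1

ply 1, O at XO./X.X/O.. | (0,2)=-1→XOO/X.X/O..*; (1,1)=-1→XO./XOX/O..; (2,1)=-1→XO./X.X/OO.; (2,2)=-1→XO./X.X/O.O
ply 2, X at XOO/X.X/O.. | (1,1)=+1→XOO/XXX/O..*; (2,1)=-1→XOO/X.X/OX.; (2,2)=-1→XOO/X.X/O.X
ply 3, O at XOO/XXX/O.. | (2,1)=-1→XOO/XXX/OO.*; (2,2)=-1→XOO/XXX/O.O
ply 4, X at XOO/XXX/OO. | (2,2)=+1→XOO/XXX/OOX*
ply 5: XOO/XXX/OOX is terminal -1 (O); from XO./X.X/O.. depth 6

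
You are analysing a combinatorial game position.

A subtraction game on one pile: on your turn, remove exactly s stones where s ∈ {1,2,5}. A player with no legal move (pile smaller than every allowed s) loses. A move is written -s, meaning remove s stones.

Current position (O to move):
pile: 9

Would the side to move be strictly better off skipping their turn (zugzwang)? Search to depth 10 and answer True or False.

[9] O move#1: -1:-1/8*, -2:-1/7, -5:-1/4
[8] X move#2: -1:-1/7, -2:+1/6*, -5:+1/3
[6] O move#3: -1:-1/5*, -2:-1/4, -5:-1/1
[5] X move#4: -1:-1/4, -2:+1/3*, -5:+1/0
[3] O move#5: -1:-1/2*, -2:-1/1
[2] X move#6: -1:-1/1, -2:+1/0*
[0] end (terminal -1, O#7); searched 9 to 10
pass branch (X moves first from the same position):
  | [9] X move#1: -1:-1/8*, -2:-1/7, -5:-1/4
  | [8] O move#2: -1:-1/7, -2:+1/6*, -5:+1/3
  | [6] X move#3: -1:-1/5*, -2:-1/4, -5:-1/1
  | [5] O move#4: -1:-1/4, -2:+1/3*, -5:+1/0
  | [3] X move#5: -1:-1/2*, -2:-1/1
  | [2] O move#6: -1:-1/1, -2:+1/0*
  | [0] end (terminal -1, X#7); searched 9 to 10
O moving scores -1; O passing scores +1

zugzwang(9, O) = True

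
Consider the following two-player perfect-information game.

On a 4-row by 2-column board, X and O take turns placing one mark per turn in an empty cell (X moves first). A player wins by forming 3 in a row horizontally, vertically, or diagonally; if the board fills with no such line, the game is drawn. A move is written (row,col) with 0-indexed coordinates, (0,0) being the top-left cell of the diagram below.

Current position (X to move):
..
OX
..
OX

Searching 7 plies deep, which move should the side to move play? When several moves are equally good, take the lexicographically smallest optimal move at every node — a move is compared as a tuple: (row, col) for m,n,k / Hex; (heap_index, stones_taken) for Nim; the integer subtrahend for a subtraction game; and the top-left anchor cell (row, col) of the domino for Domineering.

p1 X@[../OX/../OX]: (0,0)[X./OX/../OX]-1 (0,1)[.X/OX/../OX]-1 (2,0)[../OX/X./OX]+0 (2,1)[../OX/.X/OX]+1*
p2 O@[../OX/.X/OX] terminal -1; root [../OX/../OX] d7

X's best at [../OX/../OX]: (2,1)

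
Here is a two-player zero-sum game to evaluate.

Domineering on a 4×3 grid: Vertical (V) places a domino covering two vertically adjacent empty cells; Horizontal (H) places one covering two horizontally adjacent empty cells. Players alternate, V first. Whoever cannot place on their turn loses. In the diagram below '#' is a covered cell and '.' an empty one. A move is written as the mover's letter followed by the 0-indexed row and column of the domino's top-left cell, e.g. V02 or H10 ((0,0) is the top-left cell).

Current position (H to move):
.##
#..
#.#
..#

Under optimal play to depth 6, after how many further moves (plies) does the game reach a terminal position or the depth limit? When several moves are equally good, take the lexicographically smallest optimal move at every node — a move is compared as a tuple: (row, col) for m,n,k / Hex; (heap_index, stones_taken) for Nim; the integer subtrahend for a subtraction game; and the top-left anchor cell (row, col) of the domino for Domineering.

PV length from [.##/#../#.#/..#]: 2 plies

[.##/#../#.#/..#] H move#1: H11:-1/.##/###/#.#/..#*, H30:-1/.##/#../#.#/###
[.##/###/#.#/..#] V move#2: V21:+1/.##/###/###/.##*
[.##/###/###/.##] end (terminal -1, H#3); searched .##/#../#.#/..# to 6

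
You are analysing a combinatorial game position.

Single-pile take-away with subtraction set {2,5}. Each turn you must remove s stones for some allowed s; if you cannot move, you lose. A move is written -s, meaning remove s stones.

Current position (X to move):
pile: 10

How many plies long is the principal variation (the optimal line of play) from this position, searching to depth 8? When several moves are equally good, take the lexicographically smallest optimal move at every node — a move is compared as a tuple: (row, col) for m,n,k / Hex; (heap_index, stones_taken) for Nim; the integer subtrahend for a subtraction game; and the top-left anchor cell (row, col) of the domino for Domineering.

PV length from [10]: 5 plies

p1 X@[10]: -2[8]+1* -5[5]-1
p2 O@[8]: -2[6]-1* -5[3]-1
p3 X@[6]: -2[4]+1* -5[1]+1
p4 O@[4]: -2[2]-1*
p5 X@[2]: -2[0]+1*
p6 O@[0] terminal -1; root [10] d8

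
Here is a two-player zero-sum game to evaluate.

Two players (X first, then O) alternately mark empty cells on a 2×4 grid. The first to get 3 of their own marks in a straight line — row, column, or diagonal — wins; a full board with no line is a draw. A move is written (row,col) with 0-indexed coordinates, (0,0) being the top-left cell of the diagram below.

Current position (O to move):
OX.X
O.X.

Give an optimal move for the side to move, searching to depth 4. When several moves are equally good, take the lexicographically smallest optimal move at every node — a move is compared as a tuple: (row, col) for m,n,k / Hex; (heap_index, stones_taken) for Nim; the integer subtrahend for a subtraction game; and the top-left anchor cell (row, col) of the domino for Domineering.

O's best at [OX.X/O.X.]: (0,2)

[OX.X/O.X.] O move#1: (0,2):+0/OXOX/O.X.*, (1,1):-1/OX.X/OOX., (1,3):-1/OX.X/O.XO
[OXOX/O.X.] X move#2: (1,1):+0/OXOX/OXX.*, (1,3):+0/OXOX/O.XX
[OXOX/OXX.] O move#3: (1,3):+0/OXOX/OXXO*
[OXOX/OXXO] end (terminal +0, X#4); searched OX.X/O.X. to 4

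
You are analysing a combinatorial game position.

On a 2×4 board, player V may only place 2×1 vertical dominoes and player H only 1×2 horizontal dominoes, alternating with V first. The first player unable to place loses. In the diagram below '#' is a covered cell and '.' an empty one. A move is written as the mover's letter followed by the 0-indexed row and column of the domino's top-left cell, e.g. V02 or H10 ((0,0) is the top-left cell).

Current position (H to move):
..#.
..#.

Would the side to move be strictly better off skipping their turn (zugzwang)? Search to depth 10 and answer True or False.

zugzwang(..#./..#., H) = False

p1 H@[..#./..#.]: H00[###./..#.]+1* H10[..#./###.]+1
p2 V@[###./..#.]: V03[####/..##]-1*
p3 H@[####/..##]: H10[####/####]+1*
p4 V@[####/####] terminal -1; root [..#./..#.] d10
suppose H passes — search the same position with V to move:
pass> p1 V@[..#./..#.]: V00[#.#./#.#.]+1* V01[.##./.##.]+1 V03[..##/..##]-1
pass> p2 H@[#.#./#.#.] terminal -1; root [..#./..#.] d10
for H: play +1, pass -1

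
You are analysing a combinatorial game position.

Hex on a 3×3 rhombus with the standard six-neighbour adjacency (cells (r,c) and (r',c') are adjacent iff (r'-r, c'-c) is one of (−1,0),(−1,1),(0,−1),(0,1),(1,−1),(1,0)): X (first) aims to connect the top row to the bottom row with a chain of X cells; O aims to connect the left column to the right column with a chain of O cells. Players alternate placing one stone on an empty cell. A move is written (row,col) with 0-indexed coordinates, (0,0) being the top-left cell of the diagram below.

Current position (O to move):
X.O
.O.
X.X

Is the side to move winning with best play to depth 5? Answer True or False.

[X.O/.O./X.X] O move#1: (0,1):-1/XOO/.O./X.X, (1,0):+1/X.O/OO./X.X*, (1,2):-1/X.O/.OO/X.X, (2,1):-1/X.O/.O./XOX
[X.O/OO./X.X] end (terminal -1, X#2); searched X.O/.O./X.X to 5

O winning at [X.O/.O./X.X]: True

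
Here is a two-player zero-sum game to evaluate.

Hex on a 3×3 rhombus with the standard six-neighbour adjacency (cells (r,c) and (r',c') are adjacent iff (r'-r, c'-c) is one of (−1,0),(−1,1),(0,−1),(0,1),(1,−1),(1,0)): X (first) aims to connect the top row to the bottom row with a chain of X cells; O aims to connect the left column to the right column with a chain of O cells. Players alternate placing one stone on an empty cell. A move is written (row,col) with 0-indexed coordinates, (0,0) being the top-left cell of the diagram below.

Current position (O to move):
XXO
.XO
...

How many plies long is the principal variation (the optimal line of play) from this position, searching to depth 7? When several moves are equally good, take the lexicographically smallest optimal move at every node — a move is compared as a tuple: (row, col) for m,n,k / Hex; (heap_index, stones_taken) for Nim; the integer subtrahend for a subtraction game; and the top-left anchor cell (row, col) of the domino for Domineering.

[XXO/.XO/...] O move#1: (1,0):-1/XXO/OXO/...*, (2,0):-1/XXO/.XO/O.., (2,1):-1/XXO/.XO/.O., (2,2):-1/XXO/.XO/..O
[XXO/OXO/...] X move#2: (2,0):+1/XXO/OXO/X..*, (2,1):+1/XXO/OXO/.X., (2,2):+1/XXO/OXO/..X
[XXO/OXO/X..] end (terminal -1, O#3); searched XXO/.XO/... to 7

PV length from [XXO/.XO/...]: 2 plies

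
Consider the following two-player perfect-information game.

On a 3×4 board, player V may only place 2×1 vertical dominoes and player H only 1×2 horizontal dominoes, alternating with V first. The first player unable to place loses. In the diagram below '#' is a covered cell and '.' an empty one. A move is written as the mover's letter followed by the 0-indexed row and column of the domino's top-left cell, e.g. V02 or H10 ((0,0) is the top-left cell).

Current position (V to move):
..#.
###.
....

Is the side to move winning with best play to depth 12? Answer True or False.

V winning at [..#./###./....]: False

[..#./###./....] V move#1: V03:-1/..##/####/....*, V13:-1/..#./####/...#
[..##/####/....] H move#2: H00:+1/####/####/....*, H20:+1/..##/####/##.., H21:+1/..##/####/.##., H22:+1/..##/####/..##
[####/####/....] end (terminal -1, V#3); searched ..#./###./.... to 12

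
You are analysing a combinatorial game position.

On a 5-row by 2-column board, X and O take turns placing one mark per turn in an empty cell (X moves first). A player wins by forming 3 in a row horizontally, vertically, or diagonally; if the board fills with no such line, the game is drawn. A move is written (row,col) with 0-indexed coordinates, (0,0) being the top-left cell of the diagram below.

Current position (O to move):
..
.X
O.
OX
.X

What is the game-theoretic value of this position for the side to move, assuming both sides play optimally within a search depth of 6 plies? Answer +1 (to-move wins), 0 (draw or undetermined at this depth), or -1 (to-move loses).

value(../.X/O./OX/.X, O) = +1

ply 1, O at ../.X/O./OX/.X | (0,0)=-1→O./.X/O./OX/.X; (0,1)=-1→.O/.X/O./OX/.X; (1,0)=+1→../OX/O./OX/.X*; (2,1)=+1→../.X/OO/OX/.X; (4,0)=+1→../.X/O./OX/OX
ply 2: ../OX/O./OX/.X is terminal -1 (X); from ../.X/O./OX/.X depth 6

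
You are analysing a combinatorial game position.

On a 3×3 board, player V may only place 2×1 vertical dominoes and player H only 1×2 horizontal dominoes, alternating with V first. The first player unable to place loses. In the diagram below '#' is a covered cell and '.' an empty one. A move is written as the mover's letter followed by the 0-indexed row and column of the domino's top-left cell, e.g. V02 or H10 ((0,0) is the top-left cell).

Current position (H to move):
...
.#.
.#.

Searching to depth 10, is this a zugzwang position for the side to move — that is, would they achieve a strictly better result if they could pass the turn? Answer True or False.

zugzwang(.../.#./.#., H) = False

[.../.#./.#.] H move#1: H00:-1/##./.#./.#.*, H01:-1/.##/.#./.#.
[##./.#./.#.] V move#2: V02:+1/###/.##/.#.*, V10:+1/##./##./##., V12:+1/##./.##/.##
[###/.##/.#.] end (terminal -1, H#3); searched .../.#./.#. to 10
suppose H passes — search the same position with V to move:
pass> [.../.#./.#.] V move#1: V00:+1/#../##./.#.*, V02:+1/..#/.##/.#., V10:+1/.../##./##., V12:+1/.../.##/.##
pass> [#../##./.#.] H move#2: H01:-1/###/##./.#.*
pass> [###/##./.#.] V move#3: V12:+1/###/###/.##*
pass> [###/###/.##] end (terminal -1, H#4); searched .../.#./.#. to 10
for H: play -1, pass -1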